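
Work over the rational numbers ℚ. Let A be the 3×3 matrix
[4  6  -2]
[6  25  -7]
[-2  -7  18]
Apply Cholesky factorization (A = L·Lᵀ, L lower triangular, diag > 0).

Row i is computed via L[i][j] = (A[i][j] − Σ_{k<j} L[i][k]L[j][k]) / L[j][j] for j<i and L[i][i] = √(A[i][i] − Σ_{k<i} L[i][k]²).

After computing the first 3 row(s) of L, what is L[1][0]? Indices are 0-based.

Step 1: L[0][0] = √(4) = 2.
  L[1][0] = (6) / L[0][0] = 3.
Step 2: L[1][1] = √(16) = 4.
  L[2][0] = (-2) / L[0][0] = -1.
  L[2][1] = (-4) / L[1][1] = -1.
Step 3: L[2][2] = √(16) = 4.

L[1][0] = 3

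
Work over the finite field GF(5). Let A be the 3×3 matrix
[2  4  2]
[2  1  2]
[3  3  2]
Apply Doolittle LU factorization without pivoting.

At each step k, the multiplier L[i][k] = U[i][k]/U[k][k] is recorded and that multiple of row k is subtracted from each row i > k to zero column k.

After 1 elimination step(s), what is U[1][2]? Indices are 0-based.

k=0: U[0][0]=2
  eliminate (1,0): mult=1, new row 1: (0, 2, 0); set L[1][0]=1
  eliminate (2,0): mult=4, new row 2: (0, 2, 4); set L[2][0]=4

U[1][2] = 0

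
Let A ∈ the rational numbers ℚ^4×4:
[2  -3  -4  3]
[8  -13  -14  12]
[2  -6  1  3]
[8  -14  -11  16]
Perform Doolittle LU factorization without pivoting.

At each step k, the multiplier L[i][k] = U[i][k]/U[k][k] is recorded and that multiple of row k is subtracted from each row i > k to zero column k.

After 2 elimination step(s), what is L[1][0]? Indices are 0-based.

k=0: U[0][0]=2
  eliminate (1,0): mult=4, new row 1: (0, -1, 2, 0); set L[1][0]=4
  eliminate (2,0): mult=1, new row 2: (0, -3, 5, 0); set L[2][0]=1
  eliminate (3,0): mult=4, new row 3: (0, -2, 5, 4); set L[3][0]=4
k=1: U[1][1]=-1
  eliminate (2,1): mult=3, new row 2: (0, 0, -1, 0); set L[2][1]=3
  eliminate (3,1): mult=2, new row 3: (0, 0, 1, 4); set L[3][1]=2

L[1][0] = 4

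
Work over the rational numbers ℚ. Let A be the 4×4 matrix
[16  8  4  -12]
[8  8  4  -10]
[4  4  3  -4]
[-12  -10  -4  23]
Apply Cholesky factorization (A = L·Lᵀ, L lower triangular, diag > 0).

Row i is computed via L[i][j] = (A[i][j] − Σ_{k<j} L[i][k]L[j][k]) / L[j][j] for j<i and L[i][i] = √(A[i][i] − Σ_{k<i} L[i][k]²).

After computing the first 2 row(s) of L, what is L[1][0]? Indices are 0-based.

L[1][0] = 2

Step 1: L[0][0] = √(16) = 4.
  L[1][0] = (8) / L[0][0] = 2.
Step 2: L[1][1] = √(4) = 2.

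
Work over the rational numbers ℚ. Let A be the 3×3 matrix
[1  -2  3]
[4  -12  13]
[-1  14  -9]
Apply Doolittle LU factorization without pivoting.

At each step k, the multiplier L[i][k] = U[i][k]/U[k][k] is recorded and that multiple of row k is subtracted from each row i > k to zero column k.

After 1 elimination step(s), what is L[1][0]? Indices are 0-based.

k=0: U[0][0]=1
  eliminate (1,0): mult=4, new row 1: (0, -4, 1); set L[1][0]=4
  eliminate (2,0): mult=-1, new row 2: (0, 12, -6); set L[2][0]=-1

L[1][0] = 4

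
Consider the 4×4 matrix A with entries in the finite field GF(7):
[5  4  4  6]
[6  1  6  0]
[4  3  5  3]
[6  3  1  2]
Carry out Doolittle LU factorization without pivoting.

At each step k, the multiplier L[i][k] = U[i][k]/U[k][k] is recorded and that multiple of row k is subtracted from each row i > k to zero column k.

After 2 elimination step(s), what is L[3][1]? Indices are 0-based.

L[3][1] = 6

k=0: U[0][0]=5
  eliminate (1,0): mult=4, new row 1: (0, 6, 4, 4); set L[1][0]=4
  eliminate (2,0): mult=5, new row 2: (0, 4, 6, 1); set L[2][0]=5
  eliminate (3,0): mult=4, new row 3: (0, 1, 6, 6); set L[3][0]=4
k=1: U[1][1]=6
  eliminate (2,1): mult=3, new row 2: (0, 0, 1, 3); set L[2][1]=3
  eliminate (3,1): mult=6, new row 3: (0, 0, 3, 3); set L[3][1]=6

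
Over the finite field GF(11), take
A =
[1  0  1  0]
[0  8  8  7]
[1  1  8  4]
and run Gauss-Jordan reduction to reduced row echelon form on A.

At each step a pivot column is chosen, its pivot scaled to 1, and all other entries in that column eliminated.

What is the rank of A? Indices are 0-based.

rank = 3

step 1: normalize row 0 (÷1) = (1, 0, 1, 0)
  row 2: subtract 1×row0 = (0, 1, 7, 4)
step 2: normalize row 1 (÷8) = (0, 1, 1, 5)
  row 2: subtract 1×row1 = (0, 0, 6, 10)
step 3: normalize row 2 (÷6) = (0, 0, 1, 9)
  row 0: subtract 1×row2 = (1, 0, 0, 2)
  row 1: subtract 1×row2 = (0, 1, 0, 7)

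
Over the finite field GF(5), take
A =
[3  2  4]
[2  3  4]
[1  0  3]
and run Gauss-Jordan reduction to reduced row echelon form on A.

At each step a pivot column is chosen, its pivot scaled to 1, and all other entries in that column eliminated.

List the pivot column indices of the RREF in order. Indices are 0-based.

pivot columns: 0, 1, 2

[1] R0 /= 3  ⇒  (1, 4, 3)
     R1 -= 2·R0  ⇒  (0, 0, 3)
     R2 -= 1·R0  ⇒  (0, 1, 0)
[2] R1 <-> R2
[2] R1 /= 1  ⇒  (0, 1, 0)
     R0 -= 4·R1  ⇒  (1, 0, 3)
[3] R2 /= 3  ⇒  (0, 0, 1)
     R0 -= 3·R2  ⇒  (1, 0, 0)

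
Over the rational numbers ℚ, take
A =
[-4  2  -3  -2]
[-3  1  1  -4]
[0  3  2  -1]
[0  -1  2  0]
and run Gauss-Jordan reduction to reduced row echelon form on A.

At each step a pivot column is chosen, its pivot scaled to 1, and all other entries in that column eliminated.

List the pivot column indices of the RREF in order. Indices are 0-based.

pivot columns: 0, 1, 2, 3

pivot(0,0)=-4: scale R0 → (1, -1/2, 3/4, 1/2)
  clear (1,0): R1 −= (-3)R0 → (0, -1/2, 13/4, -5/2)
pivot(1,1)=-1/2: scale R1 → (0, 1, -13/2, 5)
  clear (0,1): R0 −= (-1/2)R1 → (1, 0, -5/2, 3)
  clear (2,1): R2 −= (3)R1 → (0, 0, 43/2, -16)
  clear (3,1): R3 −= (-1)R1 → (0, 0, -9/2, 5)
pivot(2,2)=43/2: scale R2 → (0, 0, 1, -32/43)
  clear (0,2): R0 −= (-5/2)R2 → (1, 0, 0, 49/43)
  clear (1,2): R1 −= (-13/2)R2 → (0, 1, 0, 7/43)
  clear (3,2): R3 −= (-9/2)R2 → (0, 0, 0, 71/43)
pivot(3,3)=71/43: scale R3 → (0, 0, 0, 1)
  clear (0,3): R0 −= (49/43)R3 → (1, 0, 0, 0)
  clear (1,3): R1 −= (7/43)R3 → (0, 1, 0, 0)
  clear (2,3): R2 −= (-32/43)R3 → (0, 0, 1, 0)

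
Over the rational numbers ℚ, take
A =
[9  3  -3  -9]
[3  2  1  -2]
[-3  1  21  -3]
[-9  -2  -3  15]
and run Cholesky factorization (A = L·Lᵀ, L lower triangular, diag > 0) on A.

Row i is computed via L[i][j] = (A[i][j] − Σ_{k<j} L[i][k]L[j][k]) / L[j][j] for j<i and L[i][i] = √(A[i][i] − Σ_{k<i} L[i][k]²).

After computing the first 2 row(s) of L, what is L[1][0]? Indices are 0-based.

L[1][0] = 1

Step 1: L[0][0] = √(9) = 3.
  L[1][0] = (3) / L[0][0] = 1.
Step 2: L[1][1] = √(1) = 1.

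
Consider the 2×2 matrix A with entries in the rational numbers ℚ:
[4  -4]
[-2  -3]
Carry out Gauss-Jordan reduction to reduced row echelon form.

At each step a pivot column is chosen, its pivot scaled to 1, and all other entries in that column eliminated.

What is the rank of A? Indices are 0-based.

rank = 2

[1] R0 /= 4  ⇒  (1, -1)
     R1 -= -2·R0  ⇒  (0, -5)
[2] R1 /= -5  ⇒  (0, 1)
     R0 -= -1·R1  ⇒  (1, 0)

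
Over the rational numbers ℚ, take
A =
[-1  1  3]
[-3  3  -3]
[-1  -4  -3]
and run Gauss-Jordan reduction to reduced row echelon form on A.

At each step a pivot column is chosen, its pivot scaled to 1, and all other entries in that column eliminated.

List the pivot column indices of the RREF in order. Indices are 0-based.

[1] R0 /= -1  ⇒  (1, -1, -3)
     R1 -= -3·R0  ⇒  (0, 0, -12)
     R2 -= -1·R0  ⇒  (0, -5, -6)
[2] R1 <-> R2
[2] R1 /= -5  ⇒  (0, 1, 6/5)
     R0 -= -1·R1  ⇒  (1, 0, -9/5)
[3] R2 /= -12  ⇒  (0, 0, 1)
     R0 -= -9/5·R2  ⇒  (1, 0, 0)
     R1 -= 6/5·R2  ⇒  (0, 1, 0)

pivot columns: 0, 1, 2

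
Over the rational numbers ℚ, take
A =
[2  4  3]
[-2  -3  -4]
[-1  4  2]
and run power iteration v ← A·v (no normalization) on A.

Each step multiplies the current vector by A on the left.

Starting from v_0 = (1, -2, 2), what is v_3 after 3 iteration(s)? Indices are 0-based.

v_3 = (-12, 70, 107)

v_0 = (1, -2, 2).
v_1 = A·v_0 = (0, -4, -5).
v_2 = A·v_1 = (-31, 32, -26).
v_3 = A·v_2 = (-12, 70, 107).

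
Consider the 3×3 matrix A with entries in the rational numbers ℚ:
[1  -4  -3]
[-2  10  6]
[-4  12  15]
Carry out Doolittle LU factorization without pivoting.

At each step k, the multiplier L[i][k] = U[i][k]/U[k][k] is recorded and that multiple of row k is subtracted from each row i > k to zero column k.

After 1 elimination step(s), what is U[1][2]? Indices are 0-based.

[col 0] pivot 1
  R1 -= -2*R0 → (0, 2, 0)  (L[1][0] := -2)
  R2 -= -4*R0 → (0, -4, 3)  (L[2][0] := -4)

U[1][2] = 0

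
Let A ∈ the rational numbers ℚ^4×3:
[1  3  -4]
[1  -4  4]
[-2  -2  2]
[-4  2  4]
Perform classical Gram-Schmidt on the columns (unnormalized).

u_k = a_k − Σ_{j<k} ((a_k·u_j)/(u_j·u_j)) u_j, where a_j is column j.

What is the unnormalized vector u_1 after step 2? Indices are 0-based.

Step 1: u_0 = a_0 = (1, 1, -2, -4).
Step 2: u_1 = a_1 − (-5/22)·u_0 = (71/22, -83/22, -27/11, 12/11).

u_1 = (71/22, -83/22, -27/11, 12/11)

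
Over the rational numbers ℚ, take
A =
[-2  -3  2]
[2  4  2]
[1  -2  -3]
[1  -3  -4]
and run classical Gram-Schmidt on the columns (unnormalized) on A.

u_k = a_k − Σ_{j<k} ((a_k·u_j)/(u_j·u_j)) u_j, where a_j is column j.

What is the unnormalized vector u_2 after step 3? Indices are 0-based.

u_2 = (495/299, 438/299, 75/299, 3/23)

Step 1: u_0 = a_0 = (-2, 2, 1, 1).
Step 2: u_1 = a_1 − (9/10)·u_0 = (-6/5, 11/5, -29/10, -39/10).
Step 3: u_2 = a_2 − (-7/10)·u_0 − (263/299)·u_1 = (495/299, 438/299, 75/299, 3/23).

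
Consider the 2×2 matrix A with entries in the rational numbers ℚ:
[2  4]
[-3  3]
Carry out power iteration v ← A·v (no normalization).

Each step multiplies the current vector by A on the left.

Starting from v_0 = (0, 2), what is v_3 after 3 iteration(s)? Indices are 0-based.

v_3 = (56, -138)

v_0 = (0, 2).
v_1 = A·v_0 = (8, 6).
v_2 = A·v_1 = (40, -6).
v_3 = A·v_2 = (56, -138).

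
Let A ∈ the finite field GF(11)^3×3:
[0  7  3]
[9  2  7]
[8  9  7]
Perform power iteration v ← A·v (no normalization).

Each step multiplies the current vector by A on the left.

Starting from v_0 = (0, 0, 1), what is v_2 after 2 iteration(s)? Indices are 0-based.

v_0 = (0, 0, 1).
v_1 = A·v_0 = (3, 7, 7).
v_2 = A·v_1 = (4, 2, 4).

v_2 = (4, 2, 4)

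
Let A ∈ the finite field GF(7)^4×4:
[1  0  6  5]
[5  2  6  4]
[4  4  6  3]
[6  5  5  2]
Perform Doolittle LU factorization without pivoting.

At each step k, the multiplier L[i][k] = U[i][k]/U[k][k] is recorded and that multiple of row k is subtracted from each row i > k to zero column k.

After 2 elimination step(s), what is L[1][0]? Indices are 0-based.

L[1][0] = 5

Step 1: pivot at (0,0) is 1.
  row1 ← row1 − (5)·row0  ⇒  L[1][0]=5, U row1=(0, 2, 4, 0)
  row2 ← row2 − (4)·row0  ⇒  L[2][0]=4, U row2=(0, 4, 3, 4)
  row3 ← row3 − (6)·row0  ⇒  L[3][0]=6, U row3=(0, 5, 4, 0)
Step 2: pivot at (1,1) is 2.
  row2 ← row2 − (2)·row1  ⇒  L[2][1]=2, U row2=(0, 0, 2, 4)
  row3 ← row3 − (6)·row1  ⇒  L[3][1]=6, U row3=(0, 0, 1, 0)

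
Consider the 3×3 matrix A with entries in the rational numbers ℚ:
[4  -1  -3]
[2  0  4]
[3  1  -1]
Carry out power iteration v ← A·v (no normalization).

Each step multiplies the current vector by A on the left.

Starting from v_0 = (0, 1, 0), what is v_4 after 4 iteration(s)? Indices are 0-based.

v_4 = (3, -96, -69)

v_0 = (0, 1, 0).
v_1 = A·v_0 = (-1, 0, 1).
v_2 = A·v_1 = (-7, 2, -4).
v_3 = A·v_2 = (-18, -30, -15).
v_4 = A·v_3 = (3, -96, -69).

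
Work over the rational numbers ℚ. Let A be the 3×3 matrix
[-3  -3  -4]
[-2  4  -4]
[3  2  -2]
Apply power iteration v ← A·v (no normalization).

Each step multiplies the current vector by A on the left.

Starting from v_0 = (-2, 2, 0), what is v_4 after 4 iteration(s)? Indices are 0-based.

v_0 = (-2, 2, 0).
v_1 = A·v_0 = (0, 12, -2).
v_2 = A·v_1 = (-28, 56, 28).
v_3 = A·v_2 = (-196, 168, -28).
v_4 = A·v_3 = (196, 1176, -196).

v_4 = (196, 1176, -196)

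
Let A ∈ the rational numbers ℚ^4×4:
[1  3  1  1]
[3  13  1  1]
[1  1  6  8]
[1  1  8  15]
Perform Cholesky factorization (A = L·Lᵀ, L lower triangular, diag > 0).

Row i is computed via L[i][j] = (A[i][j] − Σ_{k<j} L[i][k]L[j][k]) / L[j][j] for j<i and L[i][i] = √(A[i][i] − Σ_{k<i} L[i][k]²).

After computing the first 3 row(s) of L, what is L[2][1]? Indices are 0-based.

Step 1: L[0][0] = √(1) = 1.
  L[1][0] = (3) / L[0][0] = 3.
Step 2: L[1][1] = √(4) = 2.
  L[2][0] = (1) / L[0][0] = 1.
  L[2][1] = (-2) / L[1][1] = -1.
Step 3: L[2][2] = √(4) = 2.

L[2][1] = -1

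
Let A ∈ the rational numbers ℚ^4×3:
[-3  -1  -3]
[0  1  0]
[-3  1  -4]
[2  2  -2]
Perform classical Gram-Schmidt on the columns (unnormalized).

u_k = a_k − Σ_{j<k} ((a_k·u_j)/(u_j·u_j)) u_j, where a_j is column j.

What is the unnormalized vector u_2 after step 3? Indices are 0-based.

Step 1: u_0 = a_0 = (-3, 0, -3, 2).
Step 2: u_1 = a_1 − (2/11)·u_0 = (-5/11, 1, 17/11, 18/11).
Step 3: u_2 = a_2 − (17/22)·u_0 − (-89/69)·u_1 = (-175/138, 89/69, 43/138, -33/23).

u_2 = (-175/138, 89/69, 43/138, -33/23)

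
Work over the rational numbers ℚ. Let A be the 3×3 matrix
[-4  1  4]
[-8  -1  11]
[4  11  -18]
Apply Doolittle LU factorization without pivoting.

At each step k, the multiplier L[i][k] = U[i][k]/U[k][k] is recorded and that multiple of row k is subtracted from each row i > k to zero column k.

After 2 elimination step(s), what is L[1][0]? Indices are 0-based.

L[1][0] = 2

Step 1: pivot at (0,0) is -4.
  row1 ← row1 − (2)·row0  ⇒  L[1][0]=2, U row1=(0, -3, 3)
  row2 ← row2 − (-1)·row0  ⇒  L[2][0]=-1, U row2=(0, 12, -14)
Step 2: pivot at (1,1) is -3.
  row2 ← row2 − (-4)·row1  ⇒  L[2][1]=-4, U row2=(0, 0, -2)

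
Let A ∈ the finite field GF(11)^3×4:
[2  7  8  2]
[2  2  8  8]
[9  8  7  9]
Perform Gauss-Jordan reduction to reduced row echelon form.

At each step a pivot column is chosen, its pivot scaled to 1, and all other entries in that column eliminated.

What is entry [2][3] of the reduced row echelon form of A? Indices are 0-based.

step 1: normalize row 0 (÷2) = (1, 9, 4, 1)
  row 1: subtract 2×row0 = (0, 6, 0, 6)
  row 2: subtract 9×row0 = (0, 4, 4, 0)
step 2: normalize row 1 (÷6) = (0, 1, 0, 1)
  row 0: subtract 9×row1 = (1, 0, 4, 3)
  row 2: subtract 4×row1 = (0, 0, 4, 7)
step 3: normalize row 2 (÷4) = (0, 0, 1, 10)
  row 0: subtract 4×row2 = (1, 0, 0, 7)

M[2][3] = 10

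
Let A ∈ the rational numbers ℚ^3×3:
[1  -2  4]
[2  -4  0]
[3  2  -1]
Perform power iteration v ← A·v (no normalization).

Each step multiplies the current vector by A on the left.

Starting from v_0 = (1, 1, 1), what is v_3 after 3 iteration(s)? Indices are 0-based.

v_0 = (1, 1, 1).
v_1 = A·v_0 = (3, -2, 4).
v_2 = A·v_1 = (23, 14, 1).
v_3 = A·v_2 = (-1, -10, 96).

v_3 = (-1, -10, 96)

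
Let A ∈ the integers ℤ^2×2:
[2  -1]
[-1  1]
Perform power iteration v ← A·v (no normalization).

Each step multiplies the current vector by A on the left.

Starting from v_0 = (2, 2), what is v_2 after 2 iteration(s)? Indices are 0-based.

v_0 = (2, 2).
v_1 = A·v_0 = (2, 0).
v_2 = A·v_1 = (4, -2).

v_2 = (4, -2)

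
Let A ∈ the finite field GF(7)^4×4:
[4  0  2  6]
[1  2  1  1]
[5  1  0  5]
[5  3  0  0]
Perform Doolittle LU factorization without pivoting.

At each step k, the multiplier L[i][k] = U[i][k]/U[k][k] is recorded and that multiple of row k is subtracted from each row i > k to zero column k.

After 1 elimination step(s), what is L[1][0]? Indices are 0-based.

Step 1: pivot at (0,0) is 4.
  row1 ← row1 − (2)·row0  ⇒  L[1][0]=2, U row1=(0, 2, 4, 3)
  row2 ← row2 − (3)·row0  ⇒  L[2][0]=3, U row2=(0, 1, 1, 1)
  row3 ← row3 − (3)·row0  ⇒  L[3][0]=3, U row3=(0, 3, 1, 3)

L[1][0] = 2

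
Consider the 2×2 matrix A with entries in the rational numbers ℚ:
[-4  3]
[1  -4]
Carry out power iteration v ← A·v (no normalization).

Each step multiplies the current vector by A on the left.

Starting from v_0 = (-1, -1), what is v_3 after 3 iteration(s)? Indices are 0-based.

v_0 = (-1, -1).
v_1 = A·v_0 = (1, 3).
v_2 = A·v_1 = (5, -11).
v_3 = A·v_2 = (-53, 49).

v_3 = (-53, 49)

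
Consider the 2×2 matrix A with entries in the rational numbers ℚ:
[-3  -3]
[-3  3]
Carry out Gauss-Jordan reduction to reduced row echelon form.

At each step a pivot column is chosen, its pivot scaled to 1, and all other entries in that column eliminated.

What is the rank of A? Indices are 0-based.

pivot(0,0)=-3: scale R0 → (1, 1)
  clear (1,0): R1 −= (-3)R0 → (0, 6)
pivot(1,1)=6: scale R1 → (0, 1)
  clear (0,1): R0 −= (1)R1 → (1, 0)

rank = 2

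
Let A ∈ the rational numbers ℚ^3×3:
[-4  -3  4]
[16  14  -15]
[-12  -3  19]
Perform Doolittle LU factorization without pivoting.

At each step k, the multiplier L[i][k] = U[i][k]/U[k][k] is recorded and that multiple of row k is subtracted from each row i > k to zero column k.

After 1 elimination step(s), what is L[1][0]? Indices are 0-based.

L[1][0] = -4

k=0: U[0][0]=-4
  eliminate (1,0): mult=-4, new row 1: (0, 2, 1); set L[1][0]=-4
  eliminate (2,0): mult=3, new row 2: (0, 6, 7); set L[2][0]=3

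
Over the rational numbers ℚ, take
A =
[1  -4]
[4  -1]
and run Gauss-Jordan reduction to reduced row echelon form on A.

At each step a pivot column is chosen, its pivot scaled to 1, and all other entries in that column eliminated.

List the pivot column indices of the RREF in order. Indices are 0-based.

[1] R0 /= 1  ⇒  (1, -4)
     R1 -= 4·R0  ⇒  (0, 15)
[2] R1 /= 15  ⇒  (0, 1)
     R0 -= -4·R1  ⇒  (1, 0)

pivot columns: 0, 1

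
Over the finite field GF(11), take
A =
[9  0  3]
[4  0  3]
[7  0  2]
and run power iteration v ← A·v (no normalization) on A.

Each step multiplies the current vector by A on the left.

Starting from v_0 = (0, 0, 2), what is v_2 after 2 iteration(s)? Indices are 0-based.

v_0 = (0, 0, 2).
v_1 = A·v_0 = (6, 6, 4).
v_2 = A·v_1 = (0, 3, 6).

v_2 = (0, 3, 6)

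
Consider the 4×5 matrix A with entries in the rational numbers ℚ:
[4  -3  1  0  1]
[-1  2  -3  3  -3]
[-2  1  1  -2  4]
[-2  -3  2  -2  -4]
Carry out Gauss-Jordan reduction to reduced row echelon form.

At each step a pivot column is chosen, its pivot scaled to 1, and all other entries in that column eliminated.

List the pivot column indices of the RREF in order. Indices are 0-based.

pivot columns: 0, 1, 2, 3

[1] R0 /= 4  ⇒  (1, -3/4, 1/4, 0, 1/4)
     R1 -= -1·R0  ⇒  (0, 5/4, -11/4, 3, -11/4)
     R2 -= -2·R0  ⇒  (0, -1/2, 3/2, -2, 9/2)
     R3 -= -2·R0  ⇒  (0, -9/2, 5/2, -2, -7/2)
[2] R1 /= 5/4  ⇒  (0, 1, -11/5, 12/5, -11/5)
     R0 -= -3/4·R1  ⇒  (1, 0, -7/5, 9/5, -7/5)
     R2 -= -1/2·R1  ⇒  (0, 0, 2/5, -4/5, 17/5)
     R3 -= -9/2·R1  ⇒  (0, 0, -37/5, 44/5, -67/5)
[3] R2 /= 2/5  ⇒  (0, 0, 1, -2, 17/2)
     R0 -= -7/5·R2  ⇒  (1, 0, 0, -1, 21/2)
     R1 -= -11/5·R2  ⇒  (0, 1, 0, -2, 33/2)
     R3 -= -37/5·R2  ⇒  (0, 0, 0, -6, 99/2)
[4] R3 /= -6  ⇒  (0, 0, 0, 1, -33/4)
     R0 -= -1·R3  ⇒  (1, 0, 0, 0, 9/4)
     R1 -= -2·R3  ⇒  (0, 1, 0, 0, 0)
     R2 -= -2·R3  ⇒  (0, 0, 1, 0, -8)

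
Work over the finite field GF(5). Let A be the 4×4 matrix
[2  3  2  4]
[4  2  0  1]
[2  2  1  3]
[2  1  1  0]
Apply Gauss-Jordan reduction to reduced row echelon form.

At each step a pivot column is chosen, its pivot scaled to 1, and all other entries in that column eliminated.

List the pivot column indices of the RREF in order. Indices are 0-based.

[1] R0 /= 2  ⇒  (1, 4, 1, 2)
     R1 -= 4·R0  ⇒  (0, 1, 1, 3)
     R2 -= 2·R0  ⇒  (0, 4, 4, 4)
     R3 -= 2·R0  ⇒  (0, 3, 4, 1)
[2] R1 /= 1  ⇒  (0, 1, 1, 3)
     R0 -= 4·R1  ⇒  (1, 0, 2, 0)
     R2 -= 4·R1  ⇒  (0, 0, 0, 2)
     R3 -= 3·R1  ⇒  (0, 0, 1, 2)
[3] R2 <-> R3
[3] R2 /= 1  ⇒  (0, 0, 1, 2)
     R0 -= 2·R2  ⇒  (1, 0, 0, 1)
     R1 -= 1·R2  ⇒  (0, 1, 0, 1)
[4] R3 /= 2  ⇒  (0, 0, 0, 1)
     R0 -= 1·R3  ⇒  (1, 0, 0, 0)
     R1 -= 1·R3  ⇒  (0, 1, 0, 0)
     R2 -= 2·R3  ⇒  (0, 0, 1, 0)

pivot columns: 0, 1, 2, 3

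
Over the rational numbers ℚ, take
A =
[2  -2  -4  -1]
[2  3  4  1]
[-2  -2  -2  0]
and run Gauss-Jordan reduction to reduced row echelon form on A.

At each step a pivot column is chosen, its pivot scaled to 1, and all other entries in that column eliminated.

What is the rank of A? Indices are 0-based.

rank = 3

[1] R0 /= 2  ⇒  (1, -1, -2, -1/2)
     R1 -= 2·R0  ⇒  (0, 5, 8, 2)
     R2 -= -2·R0  ⇒  (0, -4, -6, -1)
[2] R1 /= 5  ⇒  (0, 1, 8/5, 2/5)
     R0 -= -1·R1  ⇒  (1, 0, -2/5, -1/10)
     R2 -= -4·R1  ⇒  (0, 0, 2/5, 3/5)
[3] R2 /= 2/5  ⇒  (0, 0, 1, 3/2)
     R0 -= -2/5·R2  ⇒  (1, 0, 0, 1/2)
     R1 -= 8/5·R2  ⇒  (0, 1, 0, -2)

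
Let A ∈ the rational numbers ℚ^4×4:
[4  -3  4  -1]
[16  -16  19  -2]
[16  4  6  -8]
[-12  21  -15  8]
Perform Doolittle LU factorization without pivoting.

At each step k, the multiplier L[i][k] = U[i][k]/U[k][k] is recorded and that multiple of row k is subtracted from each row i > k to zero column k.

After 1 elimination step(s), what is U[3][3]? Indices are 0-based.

Step 1: pivot at (0,0) is 4.
  row1 ← row1 − (4)·row0  ⇒  L[1][0]=4, U row1=(0, -4, 3, 2)
  row2 ← row2 − (4)·row0  ⇒  L[2][0]=4, U row2=(0, 16, -10, -4)
  row3 ← row3 − (-3)·row0  ⇒  L[3][0]=-3, U row3=(0, 12, -3, 5)

U[3][3] = 5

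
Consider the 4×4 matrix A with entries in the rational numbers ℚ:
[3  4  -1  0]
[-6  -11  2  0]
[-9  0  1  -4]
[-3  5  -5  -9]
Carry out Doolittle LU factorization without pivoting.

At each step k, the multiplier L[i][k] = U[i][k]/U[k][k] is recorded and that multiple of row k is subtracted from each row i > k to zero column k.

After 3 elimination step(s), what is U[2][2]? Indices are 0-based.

k=0: U[0][0]=3
  eliminate (1,0): mult=-2, new row 1: (0, -3, 0, 0); set L[1][0]=-2
  eliminate (2,0): mult=-3, new row 2: (0, 12, -2, -4); set L[2][0]=-3
  eliminate (3,0): mult=-1, new row 3: (0, 9, -6, -9); set L[3][0]=-1
k=1: U[1][1]=-3
  eliminate (2,1): mult=-4, new row 2: (0, 0, -2, -4); set L[2][1]=-4
  eliminate (3,1): mult=-3, new row 3: (0, 0, -6, -9); set L[3][1]=-3
k=2: U[2][2]=-2
  eliminate (3,2): mult=3, new row 3: (0, 0, 0, 3); set L[3][2]=3

U[2][2] = -2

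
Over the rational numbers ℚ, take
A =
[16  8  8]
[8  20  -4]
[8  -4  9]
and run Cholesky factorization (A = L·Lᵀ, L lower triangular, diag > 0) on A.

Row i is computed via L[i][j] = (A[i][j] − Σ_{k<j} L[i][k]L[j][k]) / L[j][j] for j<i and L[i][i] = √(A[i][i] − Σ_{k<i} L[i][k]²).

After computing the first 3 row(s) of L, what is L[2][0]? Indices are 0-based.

Step 1: L[0][0] = √(16) = 4.
  L[1][0] = (8) / L[0][0] = 2.
Step 2: L[1][1] = √(16) = 4.
  L[2][0] = (8) / L[0][0] = 2.
  L[2][1] = (-8) / L[1][1] = -2.
Step 3: L[2][2] = √(1) = 1.

L[2][0] = 2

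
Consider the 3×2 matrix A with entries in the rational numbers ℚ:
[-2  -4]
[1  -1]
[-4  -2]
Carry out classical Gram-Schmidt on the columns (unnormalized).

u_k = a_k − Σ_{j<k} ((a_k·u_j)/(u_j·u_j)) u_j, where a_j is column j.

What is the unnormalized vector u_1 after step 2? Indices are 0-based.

u_1 = (-18/7, -12/7, 6/7)

Step 1: u_0 = a_0 = (-2, 1, -4).
Step 2: u_1 = a_1 − (5/7)·u_0 = (-18/7, -12/7, 6/7).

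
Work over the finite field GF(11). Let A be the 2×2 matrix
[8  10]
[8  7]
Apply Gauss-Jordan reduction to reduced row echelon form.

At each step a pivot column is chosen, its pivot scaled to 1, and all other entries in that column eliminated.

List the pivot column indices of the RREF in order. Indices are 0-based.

pivot(0,0)=8: scale R0 → (1, 4)
  clear (1,0): R1 −= (8)R0 → (0, 8)
pivot(1,1)=8: scale R1 → (0, 1)
  clear (0,1): R0 −= (4)R1 → (1, 0)

pivot columns: 0, 1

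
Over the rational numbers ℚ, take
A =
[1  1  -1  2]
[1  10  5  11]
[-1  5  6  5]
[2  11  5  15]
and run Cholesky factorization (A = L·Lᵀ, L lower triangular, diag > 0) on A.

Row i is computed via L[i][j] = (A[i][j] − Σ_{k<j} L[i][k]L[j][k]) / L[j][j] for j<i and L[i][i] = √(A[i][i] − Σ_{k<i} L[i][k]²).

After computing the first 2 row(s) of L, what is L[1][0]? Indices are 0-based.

Step 1: L[0][0] = √(1) = 1.
  L[1][0] = (1) / L[0][0] = 1.
Step 2: L[1][1] = √(9) = 3.

L[1][0] = 1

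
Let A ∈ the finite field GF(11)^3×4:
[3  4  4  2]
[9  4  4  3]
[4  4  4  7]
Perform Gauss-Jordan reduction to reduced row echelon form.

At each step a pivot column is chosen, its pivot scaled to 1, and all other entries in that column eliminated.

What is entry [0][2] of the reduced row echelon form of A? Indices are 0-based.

M[0][2] = 0

[1] R0 /= 3  ⇒  (1, 5, 5, 8)
     R1 -= 9·R0  ⇒  (0, 3, 3, 8)
     R2 -= 4·R0  ⇒  (0, 6, 6, 8)
[2] R1 /= 3  ⇒  (0, 1, 1, 10)
     R0 -= 5·R1  ⇒  (1, 0, 0, 2)
     R2 -= 6·R1  ⇒  (0, 0, 0, 3)
column 2 empty below row 2
[3] R2 /= 3  ⇒  (0, 0, 0, 1)
     R0 -= 2·R2  ⇒  (1, 0, 0, 0)
     R1 -= 10·R2  ⇒  (0, 1, 1, 0)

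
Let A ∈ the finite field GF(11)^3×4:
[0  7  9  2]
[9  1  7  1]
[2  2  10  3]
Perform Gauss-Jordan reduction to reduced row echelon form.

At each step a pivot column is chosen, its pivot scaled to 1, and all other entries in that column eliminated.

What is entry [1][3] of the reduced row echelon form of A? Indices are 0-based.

pivot(0,0): swap R0↔R1
pivot(0,0)=9: scale R0 → (1, 5, 2, 5)
  clear (2,0): R2 −= (2)R0 → (0, 3, 6, 4)
pivot(1,1)=7: scale R1 → (0, 1, 6, 5)
  clear (0,1): R0 −= (5)R1 → (1, 0, 5, 2)
  clear (2,1): R2 −= (3)R1 → (0, 0, 10, 0)
pivot(2,2)=10: scale R2 → (0, 0, 1, 0)
  clear (0,2): R0 −= (5)R2 → (1, 0, 0, 2)
  clear (1,2): R1 −= (6)R2 → (0, 1, 0, 5)

M[1][3] = 5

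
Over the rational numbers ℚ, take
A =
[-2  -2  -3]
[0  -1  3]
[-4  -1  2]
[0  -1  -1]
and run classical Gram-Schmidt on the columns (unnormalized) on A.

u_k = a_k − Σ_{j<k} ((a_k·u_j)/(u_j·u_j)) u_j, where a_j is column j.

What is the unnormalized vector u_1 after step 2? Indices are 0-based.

u_1 = (-6/5, -1, 3/5, -1)

Step 1: u_0 = a_0 = (-2, 0, -4, 0).
Step 2: u_1 = a_1 − (2/5)·u_0 = (-6/5, -1, 3/5, -1).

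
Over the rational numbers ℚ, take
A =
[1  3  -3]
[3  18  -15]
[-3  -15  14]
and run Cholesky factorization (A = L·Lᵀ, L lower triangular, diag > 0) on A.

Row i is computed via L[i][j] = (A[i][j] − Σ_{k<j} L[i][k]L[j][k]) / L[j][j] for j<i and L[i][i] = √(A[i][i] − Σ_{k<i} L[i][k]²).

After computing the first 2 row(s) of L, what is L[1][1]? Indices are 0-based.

L[1][1] = 3

Step 1: L[0][0] = √(1) = 1.
  L[1][0] = (3) / L[0][0] = 3.
Step 2: L[1][1] = √(9) = 3.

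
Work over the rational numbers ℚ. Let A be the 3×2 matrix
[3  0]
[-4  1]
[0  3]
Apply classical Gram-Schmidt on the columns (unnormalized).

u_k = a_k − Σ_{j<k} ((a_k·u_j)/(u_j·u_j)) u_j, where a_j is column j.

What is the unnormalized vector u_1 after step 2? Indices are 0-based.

u_1 = (12/25, 9/25, 3)

Step 1: u_0 = a_0 = (3, -4, 0).
Step 2: u_1 = a_1 − (-4/25)·u_0 = (12/25, 9/25, 3).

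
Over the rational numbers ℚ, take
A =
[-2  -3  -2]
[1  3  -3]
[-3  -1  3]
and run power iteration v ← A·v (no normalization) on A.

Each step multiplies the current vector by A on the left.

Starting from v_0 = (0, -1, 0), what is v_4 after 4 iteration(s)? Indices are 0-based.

v_4 = (-5, -11, -85)

v_0 = (0, -1, 0).
v_1 = A·v_0 = (3, -3, 1).
v_2 = A·v_1 = (1, -9, -3).
v_3 = A·v_2 = (31, -17, -3).
v_4 = A·v_3 = (-5, -11, -85).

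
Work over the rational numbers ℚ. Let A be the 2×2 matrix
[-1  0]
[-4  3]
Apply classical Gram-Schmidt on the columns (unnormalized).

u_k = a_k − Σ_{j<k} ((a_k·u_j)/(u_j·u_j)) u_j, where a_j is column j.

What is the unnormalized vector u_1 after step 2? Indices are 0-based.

u_1 = (-12/17, 3/17)

Step 1: u_0 = a_0 = (-1, -4).
Step 2: u_1 = a_1 − (-12/17)·u_0 = (-12/17, 3/17).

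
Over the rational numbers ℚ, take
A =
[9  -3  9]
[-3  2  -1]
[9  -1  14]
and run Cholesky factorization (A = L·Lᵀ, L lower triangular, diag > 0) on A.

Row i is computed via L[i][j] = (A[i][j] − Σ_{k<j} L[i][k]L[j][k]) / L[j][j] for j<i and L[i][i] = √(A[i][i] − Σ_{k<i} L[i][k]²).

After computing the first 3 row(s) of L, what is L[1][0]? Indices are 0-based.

L[1][0] = -1

Step 1: L[0][0] = √(9) = 3.
  L[1][0] = (-3) / L[0][0] = -1.
Step 2: L[1][1] = √(1) = 1.
  L[2][0] = (9) / L[0][0] = 3.
  L[2][1] = (2) / L[1][1] = 2.
Step 3: L[2][2] = √(1) = 1.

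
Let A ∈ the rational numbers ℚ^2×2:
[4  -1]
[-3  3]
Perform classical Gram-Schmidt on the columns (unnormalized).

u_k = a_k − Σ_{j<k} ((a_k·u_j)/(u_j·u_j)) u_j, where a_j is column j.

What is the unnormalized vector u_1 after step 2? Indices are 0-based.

Step 1: u_0 = a_0 = (4, -3).
Step 2: u_1 = a_1 − (-13/25)·u_0 = (27/25, 36/25).

u_1 = (27/25, 36/25)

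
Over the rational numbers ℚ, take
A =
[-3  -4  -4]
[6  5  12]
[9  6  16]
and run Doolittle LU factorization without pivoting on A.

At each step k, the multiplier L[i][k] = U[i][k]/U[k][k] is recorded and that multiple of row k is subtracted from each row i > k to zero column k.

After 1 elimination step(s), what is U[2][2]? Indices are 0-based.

Step 1: pivot at (0,0) is -3.
  row1 ← row1 − (-2)·row0  ⇒  L[1][0]=-2, U row1=(0, -3, 4)
  row2 ← row2 − (-3)·row0  ⇒  L[2][0]=-3, U row2=(0, -6, 4)

U[2][2] = 4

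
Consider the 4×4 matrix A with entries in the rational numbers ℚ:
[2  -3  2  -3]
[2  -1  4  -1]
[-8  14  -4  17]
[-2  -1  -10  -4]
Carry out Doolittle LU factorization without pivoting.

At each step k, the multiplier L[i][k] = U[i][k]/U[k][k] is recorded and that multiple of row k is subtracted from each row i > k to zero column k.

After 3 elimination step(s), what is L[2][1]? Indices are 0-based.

[col 0] pivot 2
  R1 -= 1*R0 → (0, 2, 2, 2)  (L[1][0] := 1)
  R2 -= -4*R0 → (0, 2, 4, 5)  (L[2][0] := -4)
  R3 -= -1*R0 → (0, -4, -8, -7)  (L[3][0] := -1)
[col 1] pivot 2
  R2 -= 1*R1 → (0, 0, 2, 3)  (L[2][1] := 1)
  R3 -= -2*R1 → (0, 0, -4, -3)  (L[3][1] := -2)
[col 2] pivot 2
  R3 -= -2*R2 → (0, 0, 0, 3)  (L[3][2] := -2)

L[2][1] = 1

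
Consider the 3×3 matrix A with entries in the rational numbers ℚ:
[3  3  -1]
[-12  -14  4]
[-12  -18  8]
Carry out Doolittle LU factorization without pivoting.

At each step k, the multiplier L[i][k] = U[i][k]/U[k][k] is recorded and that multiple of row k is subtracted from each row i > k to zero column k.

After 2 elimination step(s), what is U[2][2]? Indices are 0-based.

U[2][2] = 4

Step 1: pivot at (0,0) is 3.
  row1 ← row1 − (-4)·row0  ⇒  L[1][0]=-4, U row1=(0, -2, 0)
  row2 ← row2 − (-4)·row0  ⇒  L[2][0]=-4, U row2=(0, -6, 4)
Step 2: pivot at (1,1) is -2.
  row2 ← row2 − (3)·row1  ⇒  L[2][1]=3, U row2=(0, 0, 4)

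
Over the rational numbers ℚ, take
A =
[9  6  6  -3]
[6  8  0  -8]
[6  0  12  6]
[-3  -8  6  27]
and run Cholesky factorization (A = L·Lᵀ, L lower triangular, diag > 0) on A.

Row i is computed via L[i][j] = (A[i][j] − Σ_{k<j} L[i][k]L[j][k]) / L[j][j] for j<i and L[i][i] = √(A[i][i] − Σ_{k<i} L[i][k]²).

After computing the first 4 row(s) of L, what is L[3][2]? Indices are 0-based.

Step 1: L[0][0] = √(9) = 3.
  L[1][0] = (6) / L[0][0] = 2.
Step 2: L[1][1] = √(4) = 2.
  L[2][0] = (6) / L[0][0] = 2.
  L[2][1] = (-4) / L[1][1] = -2.
Step 3: L[2][2] = √(4) = 2.
  L[3][0] = (-3) / L[0][0] = -1.
  L[3][1] = (-6) / L[1][1] = -3.
  L[3][2] = (2) / L[2][2] = 1.
Step 4: L[3][3] = √(16) = 4.

L[3][2] = 1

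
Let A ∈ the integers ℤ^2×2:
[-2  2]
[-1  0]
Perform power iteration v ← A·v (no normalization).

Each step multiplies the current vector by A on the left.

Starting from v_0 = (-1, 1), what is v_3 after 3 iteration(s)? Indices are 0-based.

v_3 = (4, 6)

v_0 = (-1, 1).
v_1 = A·v_0 = (4, 1).
v_2 = A·v_1 = (-6, -4).
v_3 = A·v_2 = (4, 6).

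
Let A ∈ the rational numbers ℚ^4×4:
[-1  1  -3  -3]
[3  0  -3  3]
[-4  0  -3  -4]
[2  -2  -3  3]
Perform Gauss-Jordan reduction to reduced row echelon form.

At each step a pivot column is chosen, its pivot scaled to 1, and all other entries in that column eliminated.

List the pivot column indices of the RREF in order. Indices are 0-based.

pivot(0,0)=-1: scale R0 → (1, -1, 3, 3)
  clear (1,0): R1 −= (3)R0 → (0, 3, -12, -6)
  clear (2,0): R2 −= (-4)R0 → (0, -4, 9, 8)
  clear (3,0): R3 −= (2)R0 → (0, 0, -9, -3)
pivot(1,1)=3: scale R1 → (0, 1, -4, -2)
  clear (0,1): R0 −= (-1)R1 → (1, 0, -1, 1)
  clear (2,1): R2 −= (-4)R1 → (0, 0, -7, 0)
pivot(2,2)=-7: scale R2 → (0, 0, 1, 0)
  clear (0,2): R0 −= (-1)R2 → (1, 0, 0, 1)
  clear (1,2): R1 −= (-4)R2 → (0, 1, 0, -2)
  clear (3,2): R3 −= (-9)R2 → (0, 0, 0, -3)
pivot(3,3)=-3: scale R3 → (0, 0, 0, 1)
  clear (0,3): R0 −= (1)R3 → (1, 0, 0, 0)
  clear (1,3): R1 −= (-2)R3 → (0, 1, 0, 0)

pivot columns: 0, 1, 2, 3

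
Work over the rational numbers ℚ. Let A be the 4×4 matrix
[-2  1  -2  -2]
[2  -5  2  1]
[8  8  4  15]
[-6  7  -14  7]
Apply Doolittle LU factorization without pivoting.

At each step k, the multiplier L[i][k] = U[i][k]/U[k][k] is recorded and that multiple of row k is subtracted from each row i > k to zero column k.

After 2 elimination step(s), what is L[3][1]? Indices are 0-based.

L[3][1] = -1

[col 0] pivot -2
  R1 -= -1*R0 → (0, -4, 0, -1)  (L[1][0] := -1)
  R2 -= -4*R0 → (0, 12, -4, 7)  (L[2][0] := -4)
  R3 -= 3*R0 → (0, 4, -8, 13)  (L[3][0] := 3)
[col 1] pivot -4
  R2 -= -3*R1 → (0, 0, -4, 4)  (L[2][1] := -3)
  R3 -= -1*R1 → (0, 0, -8, 12)  (L[3][1] := -1)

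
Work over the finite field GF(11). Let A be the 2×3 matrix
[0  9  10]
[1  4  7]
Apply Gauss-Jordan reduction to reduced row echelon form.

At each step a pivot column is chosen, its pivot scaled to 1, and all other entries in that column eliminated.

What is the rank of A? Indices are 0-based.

pivot(0,0): swap R0↔R1
pivot(0,0)=1: scale R0 → (1, 4, 7)
pivot(1,1)=9: scale R1 → (0, 1, 6)
  clear (0,1): R0 −= (4)R1 → (1, 0, 5)

rank = 2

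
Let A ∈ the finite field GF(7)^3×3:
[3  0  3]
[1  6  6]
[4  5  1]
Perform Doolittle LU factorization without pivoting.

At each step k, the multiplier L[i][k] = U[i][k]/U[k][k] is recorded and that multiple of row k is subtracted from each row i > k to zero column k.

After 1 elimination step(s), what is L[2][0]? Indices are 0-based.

[col 0] pivot 3
  R1 -= 5*R0 → (0, 6, 5)  (L[1][0] := 5)
  R2 -= 6*R0 → (0, 5, 4)  (L[2][0] := 6)

L[2][0] = 6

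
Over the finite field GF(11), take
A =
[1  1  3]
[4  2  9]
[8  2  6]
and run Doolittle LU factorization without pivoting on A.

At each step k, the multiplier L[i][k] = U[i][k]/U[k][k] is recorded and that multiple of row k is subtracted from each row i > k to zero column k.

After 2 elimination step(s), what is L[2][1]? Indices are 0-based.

L[2][1] = 3

k=0: U[0][0]=1
  eliminate (1,0): mult=4, new row 1: (0, 9, 8); set L[1][0]=4
  eliminate (2,0): mult=8, new row 2: (0, 5, 4); set L[2][0]=8
k=1: U[1][1]=9
  eliminate (2,1): mult=3, new row 2: (0, 0, 2); set L[2][1]=3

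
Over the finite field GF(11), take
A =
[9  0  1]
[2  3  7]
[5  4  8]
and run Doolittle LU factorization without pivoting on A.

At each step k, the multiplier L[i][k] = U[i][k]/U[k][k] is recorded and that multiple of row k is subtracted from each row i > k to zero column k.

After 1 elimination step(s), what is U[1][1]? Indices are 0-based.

U[1][1] = 3

Step 1: pivot at (0,0) is 9.
  row1 ← row1 − (10)·row0  ⇒  L[1][0]=10, U row1=(0, 3, 8)
  row2 ← row2 − (3)·row0  ⇒  L[2][0]=3, U row2=(0, 4, 5)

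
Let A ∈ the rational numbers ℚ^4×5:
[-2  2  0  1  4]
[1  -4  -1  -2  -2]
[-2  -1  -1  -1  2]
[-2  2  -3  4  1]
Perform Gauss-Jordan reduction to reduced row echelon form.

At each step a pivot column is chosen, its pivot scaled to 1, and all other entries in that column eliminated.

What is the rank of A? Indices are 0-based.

step 1: normalize row 0 (÷-2) = (1, -1, 0, -1/2, -2)
  row 1: subtract 1×row0 = (0, -3, -1, -3/2, 0)
  row 2: subtract -2×row0 = (0, -3, -1, -2, -2)
  row 3: subtract -2×row0 = (0, 0, -3, 3, -3)
step 2: normalize row 1 (÷-3) = (0, 1, 1/3, 1/2, 0)
  row 0: subtract -1×row1 = (1, 0, 1/3, 0, -2)
  row 2: subtract -3×row1 = (0, 0, 0, -1/2, -2)
step 3: exchange rows 2,3
step 3: normalize row 2 (÷-3) = (0, 0, 1, -1, 1)
  row 0: subtract 1/3×row2 = (1, 0, 0, 1/3, -7/3)
  row 1: subtract 1/3×row2 = (0, 1, 0, 5/6, -1/3)
step 4: normalize row 3 (÷-1/2) = (0, 0, 0, 1, 4)
  row 0: subtract 1/3×row3 = (1, 0, 0, 0, -11/3)
  row 1: subtract 5/6×row3 = (0, 1, 0, 0, -11/3)
  row 2: subtract -1×row3 = (0, 0, 1, 0, 5)

rank = 4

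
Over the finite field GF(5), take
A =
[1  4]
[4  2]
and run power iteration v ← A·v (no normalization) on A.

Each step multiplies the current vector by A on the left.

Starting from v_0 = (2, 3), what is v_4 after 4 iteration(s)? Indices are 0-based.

v_4 = (3, 0)

v_0 = (2, 3).
v_1 = A·v_0 = (4, 4).
v_2 = A·v_1 = (0, 4).
v_3 = A·v_2 = (1, 3).
v_4 = A·v_3 = (3, 0).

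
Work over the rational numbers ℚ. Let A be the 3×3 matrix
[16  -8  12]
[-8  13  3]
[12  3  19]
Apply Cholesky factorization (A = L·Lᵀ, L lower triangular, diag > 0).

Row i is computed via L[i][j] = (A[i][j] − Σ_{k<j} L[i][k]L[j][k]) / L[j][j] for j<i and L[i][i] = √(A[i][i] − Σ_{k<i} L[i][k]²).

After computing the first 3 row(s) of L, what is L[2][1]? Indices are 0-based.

L[2][1] = 3

Step 1: L[0][0] = √(16) = 4.
  L[1][0] = (-8) / L[0][0] = -2.
Step 2: L[1][1] = √(9) = 3.
  L[2][0] = (12) / L[0][0] = 3.
  L[2][1] = (9) / L[1][1] = 3.
Step 3: L[2][2] = √(1) = 1.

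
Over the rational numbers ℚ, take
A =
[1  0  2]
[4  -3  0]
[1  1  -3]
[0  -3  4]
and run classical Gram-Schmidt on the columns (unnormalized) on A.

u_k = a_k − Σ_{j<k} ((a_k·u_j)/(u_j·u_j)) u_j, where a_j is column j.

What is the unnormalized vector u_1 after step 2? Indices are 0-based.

Step 1: u_0 = a_0 = (1, 4, 1, 0).
Step 2: u_1 = a_1 − (-11/18)·u_0 = (11/18, -5/9, 29/18, -3).

u_1 = (11/18, -5/9, 29/18, -3)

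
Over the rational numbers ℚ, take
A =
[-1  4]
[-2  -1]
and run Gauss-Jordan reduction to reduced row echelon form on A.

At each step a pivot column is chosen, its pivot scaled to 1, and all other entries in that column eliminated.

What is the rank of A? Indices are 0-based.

rank = 2

[1] R0 /= -1  ⇒  (1, -4)
     R1 -= -2·R0  ⇒  (0, -9)
[2] R1 /= -9  ⇒  (0, 1)
     R0 -= -4·R1  ⇒  (1, 0)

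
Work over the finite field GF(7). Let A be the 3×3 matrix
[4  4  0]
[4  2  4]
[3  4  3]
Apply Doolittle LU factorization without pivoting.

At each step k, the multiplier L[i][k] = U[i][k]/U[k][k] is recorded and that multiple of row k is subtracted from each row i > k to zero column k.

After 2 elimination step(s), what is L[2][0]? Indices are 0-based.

[col 0] pivot 4
  R1 -= 1*R0 → (0, 5, 4)  (L[1][0] := 1)
  R2 -= 6*R0 → (0, 1, 3)  (L[2][0] := 6)
[col 1] pivot 5
  R2 -= 3*R1 → (0, 0, 5)  (L[2][1] := 3)

L[2][0] = 6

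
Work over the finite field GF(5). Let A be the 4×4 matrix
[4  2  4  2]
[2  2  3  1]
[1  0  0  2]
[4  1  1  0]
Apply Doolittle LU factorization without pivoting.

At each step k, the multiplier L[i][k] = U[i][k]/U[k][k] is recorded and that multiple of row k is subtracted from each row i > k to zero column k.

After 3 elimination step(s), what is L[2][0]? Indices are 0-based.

L[2][0] = 4

k=0: U[0][0]=4
  eliminate (1,0): mult=3, new row 1: (0, 1, 1, 0); set L[1][0]=3
  eliminate (2,0): mult=4, new row 2: (0, 2, 4, 4); set L[2][0]=4
  eliminate (3,0): mult=1, new row 3: (0, 4, 2, 3); set L[3][0]=1
k=1: U[1][1]=1
  eliminate (2,1): mult=2, new row 2: (0, 0, 2, 4); set L[2][1]=2
  eliminate (3,1): mult=4, new row 3: (0, 0, 3, 3); set L[3][1]=4
k=2: U[2][2]=2
  eliminate (3,2): mult=4, new row 3: (0, 0, 0, 2); set L[3][2]=4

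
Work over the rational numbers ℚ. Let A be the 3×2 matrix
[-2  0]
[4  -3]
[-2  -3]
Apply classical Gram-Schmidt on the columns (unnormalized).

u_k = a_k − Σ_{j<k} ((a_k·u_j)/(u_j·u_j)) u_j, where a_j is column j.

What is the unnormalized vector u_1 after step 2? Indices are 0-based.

Step 1: u_0 = a_0 = (-2, 4, -2).
Step 2: u_1 = a_1 − (-1/4)·u_0 = (-1/2, -2, -7/2).

u_1 = (-1/2, -2, -7/2)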